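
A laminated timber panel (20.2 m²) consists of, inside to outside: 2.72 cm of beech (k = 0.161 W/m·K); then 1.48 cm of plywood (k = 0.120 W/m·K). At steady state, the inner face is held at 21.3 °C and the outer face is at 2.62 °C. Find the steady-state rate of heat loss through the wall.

Resistance network (inner→outer):
  R_beech = L/(kA) = 0.0272/(0.161·20.2) = 0.008364 K/W
  R_plywood = L/(kA) = 0.0148/(0.120·20.2) = 0.006106 K/W
ΣR = 0.008364 + 0.006106 = 0.01447 K/W
Q = ΔT/ΣR = (21.3 °C − 2.62 °C)/0.01447 = 1290 W

Q = 1290 W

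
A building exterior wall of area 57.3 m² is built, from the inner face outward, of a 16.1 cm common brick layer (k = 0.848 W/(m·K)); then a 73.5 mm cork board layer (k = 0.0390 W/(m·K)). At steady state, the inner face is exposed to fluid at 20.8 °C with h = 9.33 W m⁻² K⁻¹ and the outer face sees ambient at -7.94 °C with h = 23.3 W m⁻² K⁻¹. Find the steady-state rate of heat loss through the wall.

Q = 740 W

Resistance network (inner→outer):
  R_conv,in = 1/(hA) = 1/(9.33·57.3) = 0.001871 K/W
  R_common brick = L/(kA) = 0.161/(0.848·57.3) = 0.003313 K/W
  R_cork board = L/(kA) = 0.0735/(0.0390·57.3) = 0.03289 K/W
  R_conv,out = 1/(hA) = 1/(23.3·57.3) = 7.490×10^-4 K/W
ΣR = 0.001871 + 0.003313 + 0.03289 + 7.490×10^-4 = 0.03882 K/W
Q = ΔT/ΣR = (20.8 °C − -7.94 °C)/0.03882 = 740 W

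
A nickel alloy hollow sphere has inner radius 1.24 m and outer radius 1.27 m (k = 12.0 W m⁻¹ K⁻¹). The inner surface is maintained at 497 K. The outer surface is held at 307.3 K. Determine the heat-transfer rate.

Q = 1500 kW

Q = 4πk·ΔT/(1/r₁ − 1/r₂) = 4π × 12.0 × 189.7 / (1/1.24 − 1/1.27) = 1.50×10^6 W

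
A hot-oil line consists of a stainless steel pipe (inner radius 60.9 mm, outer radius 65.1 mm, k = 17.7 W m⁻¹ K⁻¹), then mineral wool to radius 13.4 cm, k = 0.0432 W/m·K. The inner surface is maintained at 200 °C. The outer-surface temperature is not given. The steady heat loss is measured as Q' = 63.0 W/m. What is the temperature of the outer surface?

T_out = 32.4 °C

Series resistances:
  R'_stainless steel = ln(0.0651/0.0609)/(2πk) = 0.06669/(2π·17.7) = 5.997×10^-4 m·K/W
  R'_mineral wool = ln(0.134/0.0651)/(2πk) = 0.7219/(2π·0.0432) = 2.660 m·K/W
ΣR = 2.660 m·K/W
ΔT = Q'·ΣR = 63.0 × 2.660 = 167.6 K
Heat flows outward, so T_out = T_in − ΔT = 200 − 167.6 = 32.4 °C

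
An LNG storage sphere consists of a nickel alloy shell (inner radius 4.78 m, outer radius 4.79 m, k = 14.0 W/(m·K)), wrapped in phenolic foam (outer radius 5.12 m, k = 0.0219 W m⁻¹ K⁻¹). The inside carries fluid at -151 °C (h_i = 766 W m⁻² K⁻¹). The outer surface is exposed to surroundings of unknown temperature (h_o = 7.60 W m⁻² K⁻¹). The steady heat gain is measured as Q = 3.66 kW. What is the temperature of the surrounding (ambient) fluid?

Sum the resistances:
  R_conv,in = 1/(4πr²h) = 1/(4π·4.78²·766) = 4.547×10^-6 K/W
  R_nickel alloy = (1/4.78 − 1/4.79)/(4πk) = 4.368×10^-4/(4π·14.0) = 2.483×10^-6 K/W
  R_phenolic foam = (1/4.79 − 1/5.12)/(4πk) = 0.01346/(4π·0.0219) = 0.04889 K/W
  R_conv,out = 1/(4πr²h) = 1/(4π·5.12²·7.60) = 3.994×10^-4 K/W
ΣR = 0.04930 K/W
ΔT = Q·ΣR = 3660 × 0.04930 = 180.4 K
Heat flows inward, so T_out = T_in + ΔT = -151 + 180.4 = 29.4 °C

T_out = 29.4 °C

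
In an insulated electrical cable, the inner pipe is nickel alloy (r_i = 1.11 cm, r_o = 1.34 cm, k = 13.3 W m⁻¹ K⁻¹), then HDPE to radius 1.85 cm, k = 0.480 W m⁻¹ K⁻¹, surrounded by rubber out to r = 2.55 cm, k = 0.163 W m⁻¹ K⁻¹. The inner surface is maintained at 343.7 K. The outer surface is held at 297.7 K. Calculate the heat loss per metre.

Treat each layer as a resistance in series:
  R'_nickel alloy = ln(0.0134/0.0111)/(2πk) = 0.1883/(2π·13.3) = 0.002253 m·K/W
  R'_HDPE = ln(0.0185/0.0134)/(2πk) = 0.3225/(2π·0.480) = 0.1069 m·K/W
  R'_rubber = ln(0.0255/0.0185)/(2πk) = 0.3209/(2π·0.163) = 0.3133 m·K/W
ΣR = 0.002253 + 0.1069 + 0.3133 = 0.4225 m·K/W
Q' = ΔT/ΣR = (343.7 K − 297.7 K)/0.4225 = 109 W/m

Q' = 109 W/m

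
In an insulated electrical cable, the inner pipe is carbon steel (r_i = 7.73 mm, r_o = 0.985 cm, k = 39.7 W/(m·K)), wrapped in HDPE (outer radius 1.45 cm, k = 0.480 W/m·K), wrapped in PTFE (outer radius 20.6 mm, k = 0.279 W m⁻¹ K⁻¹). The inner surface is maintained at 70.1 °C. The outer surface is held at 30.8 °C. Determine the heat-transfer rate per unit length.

Series thermal resistances, inner to outer:
  R'_carbon steel = ln(0.00985/0.00773)/(2πk) = 0.2424/(2π·39.7) = 9.716×10^-4 m·K/W
  R'_HDPE = ln(0.0145/0.00985)/(2πk) = 0.3867/(2π·0.480) = 0.1282 m·K/W
  R'_PTFE = ln(0.0206/0.0145)/(2πk) = 0.3511/(2π·0.279) = 0.2003 m·K/W
ΣR = 9.716×10^-4 + 0.1282 + 0.2003 = 0.3295 m·K/W
Q' = ΔT/ΣR = (70.1 °C − 30.8 °C)/0.3295 = 119 W/m

Q' = 119 W/m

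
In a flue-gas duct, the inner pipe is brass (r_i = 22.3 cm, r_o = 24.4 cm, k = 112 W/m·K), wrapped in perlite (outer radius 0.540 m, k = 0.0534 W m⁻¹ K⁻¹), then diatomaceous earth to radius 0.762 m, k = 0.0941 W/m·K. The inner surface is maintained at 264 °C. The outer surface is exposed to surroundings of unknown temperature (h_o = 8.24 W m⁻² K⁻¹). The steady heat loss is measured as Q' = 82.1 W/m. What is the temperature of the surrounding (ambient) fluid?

T_out = 19.7 °C

Sum the resistances:
  R'_brass = ln(0.244/0.223)/(2πk) = 0.09000/(2π·112) = 1.279×10^-4 m·K/W
  R'_perlite = ln(0.540/0.244)/(2πk) = 0.7944/(2π·0.0534) = 2.368 m·K/W
  R'_diatomaceous earth = ln(0.762/0.540)/(2πk) = 0.3444/(2π·0.0941) = 0.5825 m·K/W
  R'_conv,out = 1/(2πr h) = 1/(2π·0.762·8.24) = 0.02535 m·K/W
ΣR = 2.976 m·K/W
ΔT = Q'·ΣR = 82.1 × 2.976 = 244.3 K
Heat flows outward, so T_out = T_in − ΔT = 264 − 244.3 = 19.7 °C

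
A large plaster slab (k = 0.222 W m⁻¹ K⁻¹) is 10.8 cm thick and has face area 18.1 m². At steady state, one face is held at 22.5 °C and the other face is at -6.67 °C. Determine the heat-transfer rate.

Q = 1090 W

Q = kA·ΔT/L = 0.222 × 18.1 × |22.5 °C − -6.67 °C| / 0.108 = 1090 W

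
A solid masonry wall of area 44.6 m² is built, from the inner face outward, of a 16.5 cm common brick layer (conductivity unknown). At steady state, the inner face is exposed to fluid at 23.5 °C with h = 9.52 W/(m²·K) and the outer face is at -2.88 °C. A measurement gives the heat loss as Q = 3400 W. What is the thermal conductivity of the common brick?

k = 0.685 W/m·K

ΣR = ΔT/Q = |23.5 − -2.88|/3400 = 0.007759 K/W
Known resistances:
  R_conv,in = 1/(hA) = 1/(9.52·44.6) = 0.002355 K/W
R_common brick = ΣR − ΣR_known = 0.007759 − 0.002355 = 0.005404 K/W
L/(kA) = 0.005404 ⇒ k = 0.165/(0.005404·44.6) = 0.685 W/m·K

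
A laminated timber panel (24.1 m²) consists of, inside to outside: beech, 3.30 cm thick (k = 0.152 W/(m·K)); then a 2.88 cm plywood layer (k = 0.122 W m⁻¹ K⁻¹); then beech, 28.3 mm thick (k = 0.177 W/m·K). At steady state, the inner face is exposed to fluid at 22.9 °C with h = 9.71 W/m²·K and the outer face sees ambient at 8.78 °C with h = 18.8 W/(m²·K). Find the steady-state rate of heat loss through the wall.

Q = 442 W

Series thermal resistances, inner to outer:
  R_conv,in = 1/(hA) = 1/(9.71·24.1) = 0.004273 K/W
  R_beech = L/(kA) = 0.0330/(0.152·24.1) = 0.009009 K/W
  R_plywood = L/(kA) = 0.0288/(0.122·24.1) = 0.009795 K/W
  R_beech = L/(kA) = 0.0283/(0.177·24.1) = 0.006634 K/W
  R_conv,out = 1/(hA) = 1/(18.8·24.1) = 0.002207 K/W
ΣR = 0.004273 + 0.009009 + 0.009795 + 0.006634 + 0.002207 = 0.03192 K/W
Q = ΔT/ΣR = (22.9 °C − 8.78 °C)/0.03192 = 442 W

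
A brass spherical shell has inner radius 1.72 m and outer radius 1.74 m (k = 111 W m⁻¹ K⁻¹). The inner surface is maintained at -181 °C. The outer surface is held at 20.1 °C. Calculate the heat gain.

Q = 4πk·ΔT/(1/r₁ − 1/r₂) = 4π × 111 × 201.1 / (1/1.72 − 1/1.74) = 4.20×10^7 W

Q = 42000 kW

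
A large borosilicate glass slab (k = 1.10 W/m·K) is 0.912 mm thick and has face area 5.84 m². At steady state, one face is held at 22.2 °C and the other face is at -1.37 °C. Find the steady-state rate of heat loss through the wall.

Q = kA·ΔT/L = 1.10 × 5.84 × |22.2 °C − -1.37 °C| / 9.12×10^-4 = 1.66×10^5 W

Q = 1.66×10^5 W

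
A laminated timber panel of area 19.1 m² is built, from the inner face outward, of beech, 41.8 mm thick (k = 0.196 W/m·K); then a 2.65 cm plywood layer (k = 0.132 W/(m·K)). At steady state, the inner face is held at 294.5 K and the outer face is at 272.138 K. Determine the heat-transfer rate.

Q = 1030 W

Series thermal resistances, inner to outer:
  R_beech = L/(kA) = 0.0418/(0.196·19.1) = 0.01117 K/W
  R_plywood = L/(kA) = 0.0265/(0.132·19.1) = 0.01051 K/W
ΣR = 0.01117 + 0.01051 = 0.02168 K/W
Q = ΔT/ΣR = (294.5 K − 272.138 K)/0.02168 = 1030 W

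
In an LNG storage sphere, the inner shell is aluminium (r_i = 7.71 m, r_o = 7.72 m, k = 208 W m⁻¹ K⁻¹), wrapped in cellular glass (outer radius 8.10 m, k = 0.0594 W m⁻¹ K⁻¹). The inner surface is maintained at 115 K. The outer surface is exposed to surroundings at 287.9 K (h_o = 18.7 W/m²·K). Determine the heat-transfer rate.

Treat each layer as a resistance in series:
  R_aluminium = (1/7.71 − 1/7.72)/(4πk) = 1.680×10^-4/(4π·208) = 6.428×10^-8 K/W
  R_cellular glass = (1/7.72 − 1/8.10)/(4πk) = 0.006077/(4π·0.0594) = 0.008141 K/W
  R_conv,out = 1/(4πr²h) = 1/(4π·8.10²·18.7) = 6.486×10^-5 K/W
ΣR = 6.428×10^-8 + 0.008141 + 6.486×10^-5 = 0.008206 K/W
Q = ΔT/ΣR = (115 K − 287.9 K)/0.008206 = -21100 W
(Negative Q ⇒ heat flows inward; heat gain = 21100 W.)

Q = 21100 W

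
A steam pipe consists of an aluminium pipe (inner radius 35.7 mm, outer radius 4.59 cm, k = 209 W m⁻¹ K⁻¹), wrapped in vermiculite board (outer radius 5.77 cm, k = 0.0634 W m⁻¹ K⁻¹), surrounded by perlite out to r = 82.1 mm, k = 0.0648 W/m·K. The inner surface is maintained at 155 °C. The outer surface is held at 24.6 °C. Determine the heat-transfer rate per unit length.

Series thermal resistances, inner to outer:
  R'_aluminium = ln(0.0459/0.0357)/(2πk) = 0.2513/(2π·209) = 1.914×10^-4 m·K/W
  R'_vermiculite board = ln(0.0577/0.0459)/(2πk) = 0.2288/(2π·0.0634) = 0.5743 m·K/W
  R'_perlite = ln(0.0821/0.0577)/(2πk) = 0.3527/(2π·0.0648) = 0.8662 m·K/W
ΣR = 1.914×10^-4 + 0.5743 + 0.8662 = 1.441 m·K/W
Q' = ΔT/ΣR = (155 °C − 24.6 °C)/1.441 = 90.5 W/m

Q' = 90.5 W/m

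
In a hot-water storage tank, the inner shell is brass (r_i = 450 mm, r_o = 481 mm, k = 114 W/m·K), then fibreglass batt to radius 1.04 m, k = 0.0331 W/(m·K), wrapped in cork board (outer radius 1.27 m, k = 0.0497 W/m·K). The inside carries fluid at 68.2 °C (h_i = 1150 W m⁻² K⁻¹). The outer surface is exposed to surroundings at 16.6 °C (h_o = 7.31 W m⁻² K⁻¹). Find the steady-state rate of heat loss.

Series thermal resistances, inner to outer:
  R_conv,in = 1/(4πr²h) = 1/(4π·0.450²·1150) = 3.417×10^-4 K/W
  R_brass = (1/0.450 − 1/0.481)/(4πk) = 0.1432/(4π·114) = 9.997×10^-5 K/W
  R_fibreglass batt = (1/0.481 − 1/1.04)/(4πk) = 1.117/(4π·0.0331) = 2.687 K/W
  R_cork board = (1/1.04 − 1/1.27)/(4πk) = 0.1741/(4π·0.0497) = 0.2788 K/W
  R_conv,out = 1/(4πr²h) = 1/(4π·1.27²·7.31) = 0.006749 K/W
ΣR = 3.417×10^-4 + 9.997×10^-5 + 2.687 + 0.2788 + 0.006749 = 2.973 K/W
Q = ΔT/ΣR = (68.2 °C − 16.6 °C)/2.973 = 17.4 W

Q = 17.4 W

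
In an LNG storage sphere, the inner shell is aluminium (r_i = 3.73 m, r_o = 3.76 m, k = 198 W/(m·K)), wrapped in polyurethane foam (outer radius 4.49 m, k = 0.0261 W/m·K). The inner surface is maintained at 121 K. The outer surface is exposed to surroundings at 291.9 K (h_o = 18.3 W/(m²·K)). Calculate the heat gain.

Treat each layer as a resistance in series:
  R_aluminium = (1/3.73 − 1/3.76)/(4πk) = 0.002139/(4π·198) = 8.597×10^-7 K/W
  R_polyurethane foam = (1/3.76 − 1/4.49)/(4πk) = 0.04324/(4π·0.0261) = 0.1318 K/W
  R_conv,out = 1/(4πr²h) = 1/(4π·4.49²·18.3) = 2.157×10^-4 K/W
ΣR = 8.597×10^-7 + 0.1318 + 2.157×10^-4 = 0.1320 K/W
Q = ΔT/ΣR = (121 K − 291.9 K)/0.1320 = -1290 W
(Negative Q ⇒ heat flows inward; heat gain = 1290 W.)

Q = 1290 W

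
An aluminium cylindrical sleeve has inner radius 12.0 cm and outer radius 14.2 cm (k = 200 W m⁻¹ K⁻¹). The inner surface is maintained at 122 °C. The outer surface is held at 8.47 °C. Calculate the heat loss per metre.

Q' = 8.48×10^5 W/m

Q' = 2πk·ΔT/ln(r₂/r₁) = 2π × 200 × 113.53 / ln(0.142/0.120) = 8.48×10^5 W/m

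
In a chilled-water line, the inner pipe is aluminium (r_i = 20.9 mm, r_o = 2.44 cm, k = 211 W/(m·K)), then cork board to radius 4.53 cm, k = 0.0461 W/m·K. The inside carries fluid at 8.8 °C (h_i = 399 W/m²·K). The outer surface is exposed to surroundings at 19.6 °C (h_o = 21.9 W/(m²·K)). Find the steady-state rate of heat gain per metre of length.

Q' = 4.66 W/m

Series thermal resistances, inner to outer:
  R'_conv,in = 1/(2πr h) = 1/(2π·0.0209·399) = 0.01909 m·K/W
  R'_aluminium = ln(0.0244/0.0209)/(2πk) = 0.1548/(2π·211) = 1.168×10^-4 m·K/W
  R'_cork board = ln(0.0453/0.0244)/(2πk) = 0.6187/(2π·0.0461) = 2.136 m·K/W
  R'_conv,out = 1/(2πr h) = 1/(2π·0.0453·21.9) = 0.1604 m·K/W
ΣR = 0.01909 + 1.168×10^-4 + 2.136 + 0.1604 = 2.316 m·K/W
Q' = ΔT/ΣR = (8.8 °C − 19.6 °C)/2.316 = -4.66 W/m
(Negative Q' ⇒ heat flows inward; heat gain = 4.66 W/m.)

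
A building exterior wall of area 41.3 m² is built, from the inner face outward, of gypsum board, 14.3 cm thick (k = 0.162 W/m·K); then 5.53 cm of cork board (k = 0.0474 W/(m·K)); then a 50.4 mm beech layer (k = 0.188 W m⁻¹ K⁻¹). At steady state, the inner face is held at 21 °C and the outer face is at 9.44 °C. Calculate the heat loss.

Treat each layer as a resistance in series:
  R_gypsum board = L/(kA) = 0.143/(0.162·41.3) = 0.02137 K/W
  R_cork board = L/(kA) = 0.0553/(0.0474·41.3) = 0.02825 K/W
  R_beech = L/(kA) = 0.0504/(0.188·41.3) = 0.006491 K/W
ΣR = 0.02137 + 0.02825 + 0.006491 = 0.05611 K/W
Q = ΔT/ΣR = (21 °C − 9.44 °C)/0.05611 = 206 W

Q = 206 W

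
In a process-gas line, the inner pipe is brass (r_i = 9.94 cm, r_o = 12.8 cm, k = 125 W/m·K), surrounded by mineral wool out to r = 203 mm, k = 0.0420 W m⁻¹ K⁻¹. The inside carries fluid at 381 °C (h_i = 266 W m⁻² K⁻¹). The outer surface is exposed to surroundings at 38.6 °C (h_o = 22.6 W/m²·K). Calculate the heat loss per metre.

Treat each layer as a resistance in series:
  R'_conv,in = 1/(2πr h) = 1/(2π·0.0994·266) = 0.006019 m·K/W
  R'_brass = ln(0.128/0.0994)/(2πk) = 0.2529/(2π·125) = 3.220×10^-4 m·K/W
  R'_mineral wool = ln(0.203/0.128)/(2πk) = 0.4612/(2π·0.0420) = 1.748 m·K/W
  R'_conv,out = 1/(2πr h) = 1/(2π·0.203·22.6) = 0.03469 m·K/W
ΣR = 0.006019 + 3.220×10^-4 + 1.748 + 0.03469 = 1.789 m·K/W
Q' = ΔT/ΣR = (381 °C − 38.6 °C)/1.789 = 191 W/m

Q' = 191 W/m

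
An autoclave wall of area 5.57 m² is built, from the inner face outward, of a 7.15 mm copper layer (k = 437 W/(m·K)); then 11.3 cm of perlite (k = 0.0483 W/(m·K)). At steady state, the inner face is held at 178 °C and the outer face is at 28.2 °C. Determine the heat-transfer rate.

Q = 357 W

Resistance network (inner→outer):
  R_copper = L/(kA) = 0.00715/(437·5.57) = 2.937×10^-6 K/W
  R_perlite = L/(kA) = 0.113/(0.0483·5.57) = 0.4200 K/W
ΣR = 2.937×10^-6 + 0.4200 = 0.4200 K/W
Q = ΔT/ΣR = (178 °C − 28.2 °C)/0.4200 = 357 W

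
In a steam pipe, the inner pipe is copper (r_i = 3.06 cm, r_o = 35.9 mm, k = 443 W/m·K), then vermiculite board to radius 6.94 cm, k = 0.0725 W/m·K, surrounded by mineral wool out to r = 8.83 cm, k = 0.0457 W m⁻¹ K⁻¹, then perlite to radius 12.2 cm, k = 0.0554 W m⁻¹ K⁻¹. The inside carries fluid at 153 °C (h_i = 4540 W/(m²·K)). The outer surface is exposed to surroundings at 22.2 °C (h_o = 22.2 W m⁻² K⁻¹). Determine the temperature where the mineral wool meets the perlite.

Resistance network (inner→outer):
  R'_conv,in = 1/(2πr h) = 1/(2π·0.0306·4540) = 0.001146 m·K/W
  R'_copper = ln(0.0359/0.0306)/(2πk) = 0.1597/(2π·443) = 5.739×10^-5 m·K/W
  R'_vermiculite board = ln(0.0694/0.0359)/(2πk) = 0.6591/(2π·0.0725) = 1.447 m·K/W
  R'_mineral wool = ln(0.0883/0.0694)/(2πk) = 0.2409/(2π·0.0457) = 0.8388 m·K/W
  R'_perlite = ln(0.122/0.0883)/(2πk) = 0.3233/(2π·0.0554) = 0.9287 m·K/W
  R'_conv,out = 1/(2πr h) = 1/(2π·0.122·22.2) = 0.05876 m·K/W
ΣR = 0.001146 + 5.739×10^-5 + 1.447 + 0.8388 + 0.9287 + 0.05876 = 3.274 m·K/W
Q' = ΔT/ΣR = (153 °C − 22.2 °C)/3.274 = 39.95 W/m
From the inner boundary to the mineral wool/perlite interface, ΣR_partial = 2.287 m·K/W.
T_interface = T_in − Q'·ΣR_partial = 153 °C − (39.95)(2.287) = 61.6 °C

T = 61.6 °C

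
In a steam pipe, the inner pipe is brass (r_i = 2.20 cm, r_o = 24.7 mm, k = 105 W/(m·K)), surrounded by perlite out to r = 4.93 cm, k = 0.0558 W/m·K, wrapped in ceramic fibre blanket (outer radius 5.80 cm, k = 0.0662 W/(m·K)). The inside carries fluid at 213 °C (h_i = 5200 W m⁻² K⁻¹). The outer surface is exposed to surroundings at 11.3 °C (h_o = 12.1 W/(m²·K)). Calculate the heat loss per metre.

Q' = 77.9 W/m

Resistance network (inner→outer):
  R'_conv,in = 1/(2πr h) = 1/(2π·0.0220·5200) = 0.001391 m·K/W
  R'_brass = ln(0.0247/0.0220)/(2πk) = 0.1158/(2π·105) = 1.755×10^-4 m·K/W
  R'_perlite = ln(0.0493/0.0247)/(2πk) = 0.6911/(2π·0.0558) = 1.971 m·K/W
  R'_ceramic fibre blanket = ln(0.0580/0.0493)/(2πk) = 0.1625/(2π·0.0662) = 0.3907 m·K/W
  R'_conv,out = 1/(2πr h) = 1/(2π·0.0580·12.1) = 0.2268 m·K/W
ΣR = 0.001391 + 1.755×10^-4 + 1.971 + 0.3907 + 0.2268 = 2.590 m·K/W
Q' = ΔT/ΣR = (213 °C − 11.3 °C)/2.590 = 77.9 W/m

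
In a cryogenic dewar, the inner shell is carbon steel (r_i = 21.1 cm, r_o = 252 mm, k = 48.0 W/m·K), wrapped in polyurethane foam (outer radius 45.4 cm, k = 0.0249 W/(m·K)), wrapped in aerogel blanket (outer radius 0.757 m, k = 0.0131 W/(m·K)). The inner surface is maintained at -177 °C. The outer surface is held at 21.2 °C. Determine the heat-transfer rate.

Treat each layer as a resistance in series:
  R_carbon steel = (1/0.211 − 1/0.252)/(4πk) = 0.7711/(4π·48.0) = 0.001278 K/W
  R_polyurethane foam = (1/0.252 − 1/0.454)/(4πk) = 1.766/(4π·0.0249) = 5.643 K/W
  R_aerogel blanket = (1/0.454 − 1/0.757)/(4πk) = 0.8816/(4π·0.0131) = 5.356 K/W
ΣR = 0.001278 + 5.643 + 5.356 = 11.00 K/W
Q = ΔT/ΣR = (-177 °C − 21.2 °C)/11.00 = -18.0 W
(Negative Q ⇒ heat flows inward; heat gain = 18.0 W.)

Q = 18.0 W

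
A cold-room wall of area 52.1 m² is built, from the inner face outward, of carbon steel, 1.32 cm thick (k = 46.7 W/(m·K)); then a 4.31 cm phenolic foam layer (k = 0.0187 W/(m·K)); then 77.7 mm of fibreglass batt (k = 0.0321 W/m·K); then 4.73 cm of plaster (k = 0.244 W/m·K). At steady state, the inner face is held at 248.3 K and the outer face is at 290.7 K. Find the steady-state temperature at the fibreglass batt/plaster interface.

T = 289.0 K

Treat each layer as a resistance in series:
  R_carbon steel = L/(kA) = 0.0132/(46.7·52.1) = 5.425×10^-6 K/W
  R_phenolic foam = L/(kA) = 0.0431/(0.0187·52.1) = 0.04424 K/W
  R_fibreglass batt = L/(kA) = 0.0777/(0.0321·52.1) = 0.04646 K/W
  R_plaster = L/(kA) = 0.0473/(0.244·52.1) = 0.003721 K/W
ΣR = 5.425×10^-6 + 0.04424 + 0.04646 + 0.003721 = 0.09443 K/W
Q = ΔT/ΣR = (248.3 K − 290.7 K)/0.09443 = -449.0 W
From the inner boundary to the fibreglass batt/plaster interface, ΣR_partial = 0.09071 K/W.
T_interface = T_in − Q·ΣR_partial = 248.3 K − (-449.0)(0.09071) = 289.0 K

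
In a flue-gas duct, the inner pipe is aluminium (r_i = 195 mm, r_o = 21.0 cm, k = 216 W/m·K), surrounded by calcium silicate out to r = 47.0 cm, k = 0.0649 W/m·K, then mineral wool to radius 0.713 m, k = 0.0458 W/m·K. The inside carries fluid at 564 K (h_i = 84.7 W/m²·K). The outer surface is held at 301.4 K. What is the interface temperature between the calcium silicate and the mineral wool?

T = 412 K

Series thermal resistances, inner to outer:
  R'_conv,in = 1/(2πr h) = 1/(2π·0.195·84.7) = 0.009636 m·K/W
  R'_aluminium = ln(0.210/0.195)/(2πk) = 0.07411/(2π·216) = 5.460×10^-5 m·K/W
  R'_calcium silicate = ln(0.470/0.210)/(2πk) = 0.8056/(2π·0.0649) = 1.976 m·K/W
  R'_mineral wool = ln(0.713/0.470)/(2πk) = 0.4167/(2π·0.0458) = 1.448 m·K/W
ΣR = 0.009636 + 5.460×10^-5 + 1.976 + 1.448 = 3.434 m·K/W
Q' = ΔT/ΣR = (564 K − 301.4 K)/3.434 = 76.47 W/m
From the inner boundary to the calcium silicate/mineral wool interface, ΣR_partial = 1.986 m·K/W.
T_interface = T_in − Q'·ΣR_partial = 564 K − (76.47)(1.986) = 412 K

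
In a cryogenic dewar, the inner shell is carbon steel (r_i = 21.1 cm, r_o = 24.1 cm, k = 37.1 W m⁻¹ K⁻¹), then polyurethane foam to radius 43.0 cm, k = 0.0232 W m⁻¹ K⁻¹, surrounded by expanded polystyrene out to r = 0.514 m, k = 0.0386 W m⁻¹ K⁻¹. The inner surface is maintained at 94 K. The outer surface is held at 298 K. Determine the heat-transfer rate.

Q = 29.0 W

Treat each layer as a resistance in series:
  R_carbon steel = (1/0.211 − 1/0.241)/(4πk) = 0.5900/(4π·37.1) = 0.001265 K/W
  R_polyurethane foam = (1/0.241 − 1/0.430)/(4πk) = 1.824/(4π·0.0232) = 6.256 K/W
  R_expanded polystyrene = (1/0.430 − 1/0.514)/(4πk) = 0.3801/(4π·0.0386) = 0.7835 K/W
ΣR = 0.001265 + 6.256 + 0.7835 = 7.041 K/W
Q = ΔT/ΣR = (94 K − 298 K)/7.041 = -29.0 W
(Negative Q ⇒ heat flows inward; heat gain = 29.0 W.)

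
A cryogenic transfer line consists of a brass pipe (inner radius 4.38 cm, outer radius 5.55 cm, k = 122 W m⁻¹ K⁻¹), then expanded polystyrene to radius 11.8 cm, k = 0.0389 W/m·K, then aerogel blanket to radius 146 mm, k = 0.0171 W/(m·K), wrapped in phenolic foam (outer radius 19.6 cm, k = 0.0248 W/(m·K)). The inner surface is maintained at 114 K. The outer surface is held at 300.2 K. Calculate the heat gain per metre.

Q' = 26.8 W/m

Treat each layer as a resistance in series:
  R'_brass = ln(0.0555/0.0438)/(2πk) = 0.2367/(2π·122) = 3.089×10^-4 m·K/W
  R'_expanded polystyrene = ln(0.118/0.0555)/(2πk) = 0.7543/(2π·0.0389) = 3.086 m·K/W
  R'_aerogel blanket = ln(0.146/0.118)/(2πk) = 0.2129/(2π·0.0171) = 1.982 m·K/W
  R'_phenolic foam = ln(0.196/0.146)/(2πk) = 0.2945/(2π·0.0248) = 1.890 m·K/W
ΣR = 3.089×10^-4 + 3.086 + 1.982 + 1.890 = 6.958 m·K/W
Q' = ΔT/ΣR = (114 K − 300.2 K)/6.958 = -26.8 W/m
(Negative Q' ⇒ heat flows inward; heat gain = 26.8 W/m.)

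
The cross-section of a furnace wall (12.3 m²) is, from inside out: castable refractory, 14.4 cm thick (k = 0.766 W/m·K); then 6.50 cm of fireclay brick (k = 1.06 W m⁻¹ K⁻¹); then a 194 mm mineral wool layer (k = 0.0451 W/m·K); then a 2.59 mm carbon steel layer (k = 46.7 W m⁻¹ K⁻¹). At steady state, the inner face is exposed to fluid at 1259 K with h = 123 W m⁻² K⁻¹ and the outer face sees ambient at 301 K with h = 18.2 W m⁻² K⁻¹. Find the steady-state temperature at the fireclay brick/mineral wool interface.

Treat each layer as a resistance in series:
  R_conv,in = 1/(hA) = 1/(123·12.3) = 6.610×10^-4 K/W
  R_castable refractory = L/(kA) = 0.144/(0.766·12.3) = 0.01528 K/W
  R_fireclay brick = L/(kA) = 0.0650/(1.06·12.3) = 0.004985 K/W
  R_mineral wool = L/(kA) = 0.194/(0.0451·12.3) = 0.3497 K/W
  R_carbon steel = L/(kA) = 0.00259/(46.7·12.3) = 4.509×10^-6 K/W
  R_conv,out = 1/(hA) = 1/(18.2·12.3) = 0.004467 K/W
ΣR = 6.610×10^-4 + 0.01528 + 0.004985 + 0.3497 + 4.509×10^-6 + 0.004467 = 0.3751 K/W
Q = ΔT/ΣR = (1259 K − 301 K)/0.3751 = 2554 W
From the inner boundary to the fireclay brick/mineral wool interface, ΣR_partial = 0.02093 K/W.
T_interface = T_in − Q·ΣR_partial = 1259 K − (2554)(0.02093) = 1206 K

T = 1206 K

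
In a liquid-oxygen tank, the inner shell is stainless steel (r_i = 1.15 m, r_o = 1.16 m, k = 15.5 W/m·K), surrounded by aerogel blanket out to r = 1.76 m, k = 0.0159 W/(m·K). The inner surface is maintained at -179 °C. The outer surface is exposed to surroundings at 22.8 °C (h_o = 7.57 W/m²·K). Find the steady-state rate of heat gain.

Series thermal resistances, inner to outer:
  R_stainless steel = (1/1.15 − 1/1.16)/(4πk) = 0.007496/(4π·15.5) = 3.849×10^-5 K/W
  R_aerogel blanket = (1/1.16 − 1/1.76)/(4πk) = 0.2939/(4π·0.0159) = 1.471 K/W
  R_conv,out = 1/(4πr²h) = 1/(4π·1.76²·7.57) = 0.003394 K/W
ΣR = 3.849×10^-5 + 1.471 + 0.003394 = 1.474 K/W
Q = ΔT/ΣR = (-179 °C − 22.8 °C)/1.474 = -137 W
(Negative Q ⇒ heat flows inward; heat gain = 137 W.)

Q = 137 W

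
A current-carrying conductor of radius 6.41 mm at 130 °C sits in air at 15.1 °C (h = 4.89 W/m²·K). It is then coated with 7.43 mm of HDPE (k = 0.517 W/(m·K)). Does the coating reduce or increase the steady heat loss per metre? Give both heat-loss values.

Critical radius for a cylinder: r_cr = k/h = 0.106 m = 10.6 cm.
Outer radius after coating: r₂ = 0.00641 + 0.00743 = 0.01384 m.
Since r₁ < r_cr and r₂ ≤ r_cr, the coating moves toward the maximum at r_cr — heat loss rises.
Bare: R = 1/(2πr₁h) = 5.078 m·K/W; Q = 114.9/5.078 = 22.6 W/m.
Coated: R = R_cond + R_conv = 2.589 m·K/W; Q = 114.9/2.589 = 44.4 W/m.

increases: 22.6 → 44.4 W/m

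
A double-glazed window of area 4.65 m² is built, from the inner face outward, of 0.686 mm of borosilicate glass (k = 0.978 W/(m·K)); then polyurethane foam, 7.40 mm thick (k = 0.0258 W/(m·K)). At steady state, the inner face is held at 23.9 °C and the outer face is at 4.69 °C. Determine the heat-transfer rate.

Resistance network (inner→outer):
  R_borosilicate glass = L/(kA) = 6.86×10^-4/(0.978·4.65) = 1.508×10^-4 K/W
  R_polyurethane foam = L/(kA) = 0.00740/(0.0258·4.65) = 0.06168 K/W
ΣR = 1.508×10^-4 + 0.06168 = 0.06183 K/W
Q = ΔT/ΣR = (23.9 °C − 4.69 °C)/0.06183 = 311 W

Q = 311 W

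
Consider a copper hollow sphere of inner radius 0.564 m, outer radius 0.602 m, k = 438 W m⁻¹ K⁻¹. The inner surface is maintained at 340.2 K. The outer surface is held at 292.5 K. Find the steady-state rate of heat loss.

Q = 4πk·ΔT/(1/r₁ − 1/r₂) = 4π × 438 × 47.7 / (1/0.564 − 1/0.602) = 2.35×10^6 W

Q = 2.35×10^6 W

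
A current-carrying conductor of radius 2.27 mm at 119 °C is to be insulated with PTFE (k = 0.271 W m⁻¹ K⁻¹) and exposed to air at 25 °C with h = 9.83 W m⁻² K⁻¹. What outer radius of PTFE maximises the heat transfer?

r_cr = 2.76 cm

For a cylinder, r_cr = k_ins/h = 0.271/9.83 = 0.0276 m = 2.76 cm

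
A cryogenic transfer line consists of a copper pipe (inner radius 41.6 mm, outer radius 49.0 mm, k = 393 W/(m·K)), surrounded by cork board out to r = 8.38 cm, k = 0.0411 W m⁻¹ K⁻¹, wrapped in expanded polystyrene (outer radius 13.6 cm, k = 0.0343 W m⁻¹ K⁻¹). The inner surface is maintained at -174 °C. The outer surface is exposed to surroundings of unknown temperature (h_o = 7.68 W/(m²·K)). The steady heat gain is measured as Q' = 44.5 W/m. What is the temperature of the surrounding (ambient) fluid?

T_out = 25.2 °C

Series resistances:
  R'_copper = ln(0.0490/0.0416)/(2πk) = 0.1637/(2π·393) = 6.630×10^-5 m·K/W
  R'_cork board = ln(0.0838/0.0490)/(2πk) = 0.5366/(2π·0.0411) = 2.078 m·K/W
  R'_expanded polystyrene = ln(0.136/0.0838)/(2πk) = 0.4842/(2π·0.0343) = 2.247 m·K/W
  R'_conv,out = 1/(2πr h) = 1/(2π·0.136·7.68) = 0.1524 m·K/W
ΣR = 4.477 m·K/W
ΔT = Q'·ΣR = 44.5 × 4.477 = 199.2 K
Heat flows inward, so T_out = T_in + ΔT = -174 + 199.2 = 25.2 °C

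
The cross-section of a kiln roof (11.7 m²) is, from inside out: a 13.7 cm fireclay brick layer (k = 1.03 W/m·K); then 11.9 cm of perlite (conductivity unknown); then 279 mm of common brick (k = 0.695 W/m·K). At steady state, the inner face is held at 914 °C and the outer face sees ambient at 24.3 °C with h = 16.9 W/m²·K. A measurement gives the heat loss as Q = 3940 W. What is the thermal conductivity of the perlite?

k = 0.0581 W/m·K

ΣR = ΔT/Q = |914 − 24.3|/3940 = 0.2258 K/W
Known resistances:
  R_fireclay brick = L/(kA) = 0.137/(1.03·11.7) = 0.01137 K/W
  R_common brick = L/(kA) = 0.279/(0.695·11.7) = 0.03431 K/W
  R_conv,out = 1/(hA) = 1/(16.9·11.7) = 0.005057 K/W
R_perlite = ΣR − ΣR_known = 0.2258 − 0.05074 = 0.1751 K/W
L/(kA) = 0.1751 ⇒ k = 0.119/(0.1751·11.7) = 0.0581 W/m·K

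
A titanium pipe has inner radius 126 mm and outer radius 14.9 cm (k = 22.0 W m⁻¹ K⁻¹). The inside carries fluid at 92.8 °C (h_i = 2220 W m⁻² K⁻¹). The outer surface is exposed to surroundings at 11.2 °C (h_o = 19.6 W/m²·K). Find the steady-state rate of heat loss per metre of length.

Series thermal resistances, inner to outer:
  R'_conv,in = 1/(2πr h) = 1/(2π·0.126·2220) = 5.690×10^-4 m·K/W
  R'_titanium = ln(0.149/0.126)/(2πk) = 0.1677/(2π·22.0) = 0.001213 m·K/W
  R'_conv,out = 1/(2πr h) = 1/(2π·0.149·19.6) = 0.05450 m·K/W
ΣR = 5.690×10^-4 + 0.001213 + 0.05450 = 0.05628 m·K/W
Q' = ΔT/ΣR = (92.8 °C − 11.2 °C)/0.05628 = 1450 W/m

Q' = 1450 W/m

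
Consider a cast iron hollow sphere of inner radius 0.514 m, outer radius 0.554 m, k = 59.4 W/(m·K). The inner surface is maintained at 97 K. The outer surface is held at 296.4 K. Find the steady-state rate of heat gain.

Q = 4πk·ΔT/(1/r₁ − 1/r₂) = 4π × 59.4 × 199.4 / (1/0.514 − 1/0.554) = 1.06×10^6 W

Q = 1.06×10^6 W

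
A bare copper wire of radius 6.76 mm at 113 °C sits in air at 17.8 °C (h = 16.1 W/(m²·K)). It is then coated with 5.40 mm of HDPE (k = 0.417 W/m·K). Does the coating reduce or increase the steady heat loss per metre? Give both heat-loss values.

increases: 65.1 → 91.8 W/m

Critical radius for a cylinder: r_cr = k/h = 0.0259 m = 2.59 cm.
Outer radius after coating: r₂ = 0.00676 + 0.00540 = 0.01216 m.
Since r₁ < r_cr and r₂ ≤ r_cr, the coating moves toward the maximum at r_cr — heat loss rises.
Bare: R = 1/(2πr₁h) = 1.462 m·K/W; Q = 95.2/1.462 = 65.1 W/m.
Coated: R = R_cond + R_conv = 1.037 m·K/W; Q = 95.2/1.037 = 91.8 W/m.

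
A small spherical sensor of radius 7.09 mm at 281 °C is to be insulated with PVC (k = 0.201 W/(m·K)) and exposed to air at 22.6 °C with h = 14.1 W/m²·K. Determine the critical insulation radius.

For a sphere, r_cr = 2k_ins/h = 2·0.201/14.1 = 0.0285 m = 2.85 cm

r_cr = 2.85 cm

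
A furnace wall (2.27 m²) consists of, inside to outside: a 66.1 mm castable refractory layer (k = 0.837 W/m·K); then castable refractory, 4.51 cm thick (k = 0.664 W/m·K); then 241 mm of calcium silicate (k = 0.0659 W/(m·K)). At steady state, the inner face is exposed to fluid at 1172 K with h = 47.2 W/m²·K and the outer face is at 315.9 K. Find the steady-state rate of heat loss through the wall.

Q = 508 W

Series thermal resistances, inner to outer:
  R_conv,in = 1/(hA) = 1/(47.2·2.27) = 0.009333 K/W
  R_castable refractory = L/(kA) = 0.0661/(0.837·2.27) = 0.03479 K/W
  R_castable refractory = L/(kA) = 0.0451/(0.664·2.27) = 0.02992 K/W
  R_calcium silicate = L/(kA) = 0.241/(0.0659·2.27) = 1.611 K/W
ΣR = 0.009333 + 0.03479 + 0.02992 + 1.611 = 1.685 K/W
Q = ΔT/ΣR = (1172 K − 315.9 K)/1.685 = 508 W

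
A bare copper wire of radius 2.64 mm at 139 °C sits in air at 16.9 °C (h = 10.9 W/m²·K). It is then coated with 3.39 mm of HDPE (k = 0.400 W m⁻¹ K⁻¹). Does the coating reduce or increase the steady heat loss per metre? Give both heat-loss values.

increases: 22.1 → 44.4 W/m

Critical radius for a cylinder: r_cr = k/h = 0.0367 m = 3.67 cm.
Outer radius after coating: r₂ = 0.00264 + 0.00339 = 0.00603 m.
Since r₁ < r_cr and r₂ ≤ r_cr, the coating moves toward the maximum at r_cr — heat loss rises.
Bare: R = 1/(2πr₁h) = 5.531 m·K/W; Q = 122.1/5.531 = 22.1 W/m.
Coated: R = R_cond + R_conv = 2.750 m·K/W; Q = 122.1/2.750 = 44.4 W/m.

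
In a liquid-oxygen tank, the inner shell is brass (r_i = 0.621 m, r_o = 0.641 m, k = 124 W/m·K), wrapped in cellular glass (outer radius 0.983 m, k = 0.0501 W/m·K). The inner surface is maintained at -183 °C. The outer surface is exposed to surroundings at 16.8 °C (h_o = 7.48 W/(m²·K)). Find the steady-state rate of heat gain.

Series thermal resistances, inner to outer:
  R_brass = (1/0.621 − 1/0.641)/(4πk) = 0.05024/(4π·124) = 3.224×10^-5 K/W
  R_cellular glass = (1/0.641 − 1/0.983)/(4πk) = 0.5428/(4π·0.0501) = 0.8621 K/W
  R_conv,out = 1/(4πr²h) = 1/(4π·0.983²·7.48) = 0.01101 K/W
ΣR = 3.224×10^-5 + 0.8621 + 0.01101 = 0.8731 K/W
Q = ΔT/ΣR = (-183 °C − 16.8 °C)/0.8731 = -229 W
(Negative Q ⇒ heat flows inward; heat gain = 229 W.)

Q = 229 W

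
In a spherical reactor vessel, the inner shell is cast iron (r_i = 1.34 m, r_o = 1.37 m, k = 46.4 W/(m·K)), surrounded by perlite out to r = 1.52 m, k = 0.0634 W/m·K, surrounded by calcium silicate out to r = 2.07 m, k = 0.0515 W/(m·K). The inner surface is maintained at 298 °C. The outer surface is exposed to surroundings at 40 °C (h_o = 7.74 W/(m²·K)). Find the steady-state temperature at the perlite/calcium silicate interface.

Treat each layer as a resistance in series:
  R_cast iron = (1/1.34 − 1/1.37)/(4πk) = 0.01634/(4π·46.4) = 2.803×10^-5 K/W
  R_perlite = (1/1.37 − 1/1.52)/(4πk) = 0.07203/(4π·0.0634) = 0.09041 K/W
  R_calcium silicate = (1/1.52 − 1/2.07)/(4πk) = 0.1748/(4π·0.0515) = 0.2701 K/W
  R_conv,out = 1/(4πr²h) = 1/(4π·2.07²·7.74) = 0.002399 K/W
ΣR = 2.803×10^-5 + 0.09041 + 0.2701 + 0.002399 = 0.3629 K/W
Q = ΔT/ΣR = (298 °C − 40 °C)/0.3629 = 710.9 W
From the inner boundary to the perlite/calcium silicate interface, ΣR_partial = 0.09044 K/W.
T_interface = T_in − Q·ΣR_partial = 298 °C − (710.9)(0.09044) = 234 °C

T = 234 °C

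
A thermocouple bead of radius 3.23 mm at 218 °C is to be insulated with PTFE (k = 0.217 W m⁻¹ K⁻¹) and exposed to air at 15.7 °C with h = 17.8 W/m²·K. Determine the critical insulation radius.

For a sphere, r_cr = 2k_ins/h = 2·0.217/17.8 = 0.0244 m = 2.44 cm

r_cr = 2.44 cm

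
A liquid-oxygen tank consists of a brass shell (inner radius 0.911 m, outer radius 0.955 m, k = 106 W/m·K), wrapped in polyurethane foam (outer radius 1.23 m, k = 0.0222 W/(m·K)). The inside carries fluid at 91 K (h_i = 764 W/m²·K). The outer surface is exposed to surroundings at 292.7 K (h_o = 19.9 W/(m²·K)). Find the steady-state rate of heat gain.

Resistance network (inner→outer):
  R_conv,in = 1/(4πr²h) = 1/(4π·0.911²·764) = 1.255×10^-4 K/W
  R_brass = (1/0.911 − 1/0.955)/(4πk) = 0.05057/(4π·106) = 3.797×10^-5 K/W
  R_polyurethane foam = (1/0.955 − 1/1.23)/(4πk) = 0.2341/(4π·0.0222) = 0.8392 K/W
  R_conv,out = 1/(4πr²h) = 1/(4π·1.23²·19.9) = 0.002643 K/W
ΣR = 1.255×10^-4 + 3.797×10^-5 + 0.8392 + 0.002643 = 0.8420 K/W
Q = ΔT/ΣR = (91 K − 292.7 K)/0.8420 = -240 W
(Negative Q ⇒ heat flows inward; heat gain = 240 W.)

Q = 240 W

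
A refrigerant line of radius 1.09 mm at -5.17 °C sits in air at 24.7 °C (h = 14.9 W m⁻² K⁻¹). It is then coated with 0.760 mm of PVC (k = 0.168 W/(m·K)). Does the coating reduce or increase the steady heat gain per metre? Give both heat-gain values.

Critical radius for a cylinder: r_cr = k/h = 0.0113 m = 1.13 cm.
Outer radius after coating: r₂ = 0.00109 + 7.60×10^-4 = 0.001850 m.
Since r₁ < r_cr and r₂ ≤ r_cr, the coating moves toward the maximum at r_cr — heat gain rises.
Bare: R = 1/(2πr₁h) = 9.800 m·K/W; Q = 29.87/9.800 = 3.05 W/m.
Coated: R = R_cond + R_conv = 6.275 m·K/W; Q = 29.87/6.275 = 4.76 W/m.

increases: 3.05 → 4.76 W/m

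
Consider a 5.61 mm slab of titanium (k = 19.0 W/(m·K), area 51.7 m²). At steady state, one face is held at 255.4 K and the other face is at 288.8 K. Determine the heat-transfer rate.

Q = kA·ΔT/L = 19.0 × 51.7 × |255.4 K − 288.8 K| / 0.00561 = 5.85×10^6 W

Q = 5850 kW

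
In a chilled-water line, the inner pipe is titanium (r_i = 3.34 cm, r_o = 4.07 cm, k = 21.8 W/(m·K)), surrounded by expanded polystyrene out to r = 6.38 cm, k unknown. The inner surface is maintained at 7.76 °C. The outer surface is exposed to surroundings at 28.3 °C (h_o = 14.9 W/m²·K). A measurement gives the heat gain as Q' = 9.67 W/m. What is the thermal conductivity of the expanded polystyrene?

k = 0.0366 W/m·K

ΣR = ΔT/Q' = |7.76 − 28.3|/9.67 = 2.124 m·K/W
Known resistances:
  R'_titanium = ln(0.0407/0.0334)/(2πk) = 0.1977/(2π·21.8) = 0.001443 m·K/W
  R'_conv,out = 1/(2πr h) = 1/(2π·0.0638·14.9) = 0.1674 m·K/W
R_expanded polystyrene = ΣR − ΣR_known = 2.124 − 0.1688 = 1.955 m·K/W
ln(r₂/r₁)/(2πk) = 1.955 ⇒ k = 0.4495/(2π·1.955) = 0.0366 W/m·K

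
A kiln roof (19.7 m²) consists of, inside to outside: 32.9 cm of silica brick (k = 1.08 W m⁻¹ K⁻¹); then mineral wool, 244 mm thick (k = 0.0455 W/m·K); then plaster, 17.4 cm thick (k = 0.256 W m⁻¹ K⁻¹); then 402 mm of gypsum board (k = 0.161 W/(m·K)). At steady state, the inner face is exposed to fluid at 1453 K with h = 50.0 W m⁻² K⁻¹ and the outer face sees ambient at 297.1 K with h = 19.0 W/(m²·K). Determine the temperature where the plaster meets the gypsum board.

Series thermal resistances, inner to outer:
  R_conv,in = 1/(hA) = 1/(50.0·19.7) = 0.001015 K/W
  R_silica brick = L/(kA) = 0.329/(1.08·19.7) = 0.01546 K/W
  R_mineral wool = L/(kA) = 0.244/(0.0455·19.7) = 0.2722 K/W
  R_plaster = L/(kA) = 0.174/(0.256·19.7) = 0.03450 K/W
  R_gypsum board = L/(kA) = 0.402/(0.161·19.7) = 0.1267 K/W
  R_conv,out = 1/(hA) = 1/(19.0·19.7) = 0.002672 K/W
ΣR = 0.001015 + 0.01546 + 0.2722 + 0.03450 + 0.1267 + 0.002672 = 0.4525 K/W
Q = ΔT/ΣR = (1453 K − 297.1 K)/0.4525 = 2554 W
From the inner boundary to the plaster/gypsum board interface, ΣR_partial = 0.3232 K/W.
T_interface = T_in − Q·ΣR_partial = 1453 K − (2554)(0.3232) = 628 K

T = 628 K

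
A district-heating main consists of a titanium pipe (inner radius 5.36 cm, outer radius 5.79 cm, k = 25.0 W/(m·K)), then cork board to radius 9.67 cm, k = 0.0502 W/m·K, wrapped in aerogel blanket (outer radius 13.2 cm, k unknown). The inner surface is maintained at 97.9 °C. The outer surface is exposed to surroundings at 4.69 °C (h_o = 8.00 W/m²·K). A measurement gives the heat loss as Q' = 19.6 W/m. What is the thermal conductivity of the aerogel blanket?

ΣR = ΔT/Q' = |97.9 − 4.69|/19.6 = 4.756 m·K/W
Known resistances:
  R'_titanium = ln(0.0579/0.0536)/(2πk) = 0.07717/(2π·25.0) = 4.913×10^-4 m·K/W
  R'_cork board = ln(0.0967/0.0579)/(2πk) = 0.5129/(2π·0.0502) = 1.626 m·K/W
  R'_conv,out = 1/(2πr h) = 1/(2π·0.132·8.00) = 0.1507 m·K/W
R_aerogel blanket = ΣR − ΣR_known = 4.756 − 1.777 = 2.979 m·K/W
ln(r₂/r₁)/(2πk) = 2.979 ⇒ k = 0.3112/(2π·2.979) = 0.0166 W/m·K

k = 0.0166 W/m·K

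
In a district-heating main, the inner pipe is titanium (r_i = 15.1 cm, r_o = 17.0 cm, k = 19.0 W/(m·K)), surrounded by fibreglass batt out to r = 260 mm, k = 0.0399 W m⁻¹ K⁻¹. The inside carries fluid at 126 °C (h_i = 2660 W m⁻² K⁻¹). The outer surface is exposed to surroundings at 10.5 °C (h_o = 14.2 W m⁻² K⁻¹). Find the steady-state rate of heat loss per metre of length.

Q' = 66.4 W/m

Resistance network (inner→outer):
  R'_conv,in = 1/(2πr h) = 1/(2π·0.151·2660) = 3.962×10^-4 m·K/W
  R'_titanium = ln(0.170/0.151)/(2πk) = 0.1185/(2π·19.0) = 9.928×10^-4 m·K/W
  R'_fibreglass batt = ln(0.260/0.170)/(2πk) = 0.4249/(2π·0.0399) = 1.695 m·K/W
  R'_conv,out = 1/(2πr h) = 1/(2π·0.260·14.2) = 0.04311 m·K/W
ΣR = 3.962×10^-4 + 9.928×10^-4 + 1.695 + 0.04311 = 1.739 m·K/W
Q' = ΔT/ΣR = (126 °C − 10.5 °C)/1.739 = 66.4 W/m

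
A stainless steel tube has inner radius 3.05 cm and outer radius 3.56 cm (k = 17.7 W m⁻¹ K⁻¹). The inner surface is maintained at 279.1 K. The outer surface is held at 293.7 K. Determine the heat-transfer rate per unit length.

Q' = 2πk·ΔT/ln(r₂/r₁) = 2π × 17.7 × 14.6 / ln(0.0356/0.0305) = 10500 W/m

Q' = 10500 W/m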